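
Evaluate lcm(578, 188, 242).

578 = 2 · 17²; 188 = 2² · 47; 242 = 2 · 11²
lcm takes max exponent of each prime: 2² · 11² · 17² · 47 = 6574172

6574172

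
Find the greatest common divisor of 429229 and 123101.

361

Euclid: 429229 = 3·123101 + 59926; 123101 = 2·59926 + 3249; 59926 = 18·3249 + 1444; 3249 = 2·1444 + 361; 1444 = 4·361 + 0. Last nonzero remainder: 361.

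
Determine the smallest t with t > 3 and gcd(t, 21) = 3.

21 = 3·7. Any t with gcd(t, 21) = 3 is a multiple of 3, say 3s, with s coprime to 7.
Need s > 3/3, so s ≥ 2. First s ≥ 2 with gcd(s, 7) = 1 is s = 2. Thus t = 3·2 = 6.

6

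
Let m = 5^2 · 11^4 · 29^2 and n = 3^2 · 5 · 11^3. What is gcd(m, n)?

min exponent per shared prime: 5 · 11^3 = 6655

6655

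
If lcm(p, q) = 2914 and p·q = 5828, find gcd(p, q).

From gcd × lcm = pq: gcd = 5828 / 2914 = 2.

2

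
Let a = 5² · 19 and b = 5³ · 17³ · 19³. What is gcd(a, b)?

min exponent per shared prime: 5² · 19 = 475

475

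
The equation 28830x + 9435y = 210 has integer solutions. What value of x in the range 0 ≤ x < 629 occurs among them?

252

Euclid: 28830 = 3·9435 + 525; 9435 = 17·525 + 510; 525 = 1·510 + 15; 510 = 34·15 + 0 → gcd = 15; 210 = 15·14.
Back-substitution yields 28830·(18) + 9435·(-55) = 15, so one solution is x = 18·14 = 252, y = -55·14 = -770.
Solutions in x differ by 9435/15 = 629; the one in [0, 629) is 252 mod 629 = 252.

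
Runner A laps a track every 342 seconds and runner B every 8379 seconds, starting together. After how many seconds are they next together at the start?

16758

342 = 2 · 3² · 19; 8379 = 3² · 7² · 19
max exponents: 2 · 3² · 7² · 19 = 16758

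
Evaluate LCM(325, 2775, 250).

lcm(325, 2775) = 325·2775/gcd = 901875/25 = 36075
lcm(36075, 250) = 36075·250/gcd = 9018750/25 = 360750

360750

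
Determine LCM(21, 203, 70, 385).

21 = 3 · 7; 203 = 7 · 29; 70 = 2 · 5 · 7; 385 = 5 · 7 · 11
lcm takes max exponent of each prime: 2 · 3 · 5 · 7 · 11 · 29 = 66990

66990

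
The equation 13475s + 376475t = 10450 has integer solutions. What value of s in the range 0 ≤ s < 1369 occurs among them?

Euclid: 376475 = 27·13475 + 12650; 13475 = 1·12650 + 825; 12650 = 15·825 + 275; 825 = 3·275 + 0 → gcd = 275; 10450 = 275·38.
Back-substitution yields 13475·(-447) + 376475·(16) = 275, so one solution is s = -447·38 = -16986, t = 16·38 = 608.
Solutions in s differ by 376475/275 = 1369; the one in [0, 1369) is -16986 mod 1369 = 811.

811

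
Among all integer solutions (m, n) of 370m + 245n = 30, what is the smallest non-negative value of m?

Reduce mod 245: 370m ≡ 30 (mod 245). With g = gcd(370, 245) = 5 dividing 30, divide through: 74m ≡ 6 (mod 49).
Since gcd(74, 49) = 1, m ≡ 6·(74)⁻¹ ≡ 12 (mod 49). Smallest non-negative: 12.

12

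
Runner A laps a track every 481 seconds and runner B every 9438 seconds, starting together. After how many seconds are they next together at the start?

349206

gcd first: 9438 = 19·481 + 299; 481 = 1·299 + 182; 299 = 1·182 + 117; 182 = 1·117 + 65; 117 = 1·65 + 52; 65 = 1·52 + 13; 52 = 4·13 + 0 → gcd = 13
lcm = 481·9438/gcd = 4539678/13 = 349206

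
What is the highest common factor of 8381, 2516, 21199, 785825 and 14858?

17

gcd(8381, 2516): 8381 = 3·2516 + 833; 2516 = 3·833 + 17; 833 = 49·17 + 0 → 17
gcd(17, 21199): 21199 = 1247·17 + 0 → 17
gcd(17, 785825): 785825 = 46225·17 + 0 → 17
gcd(17, 14858): 14858 = 874·17 + 0 → 17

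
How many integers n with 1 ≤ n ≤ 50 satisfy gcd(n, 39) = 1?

32

39 = 3·13. Inclusion–exclusion on these primes:
50 − ⌊50/3⌋ − ⌊50/13⌋ + ⌊50/39⌋ = 32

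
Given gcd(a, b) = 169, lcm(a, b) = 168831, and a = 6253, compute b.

Using ab = gcd(a,b)·lcm(a,b) = 169·168831 = 28532439, we get b = 28532439/6253 = 4563.

4563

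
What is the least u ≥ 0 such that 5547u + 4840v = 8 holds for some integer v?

Euclid: 5547 = 1·4840 + 707; 4840 = 6·707 + 598; 707 = 1·598 + 109; 598 = 5·109 + 53; 109 = 2·53 + 3; 53 = 17·3 + 2; 3 = 1·2 + 1; 2 = 2·1 + 0 → gcd = 1; 8 = 1·8.
Back-substitution yields 5547·(1643) + 4840·(-1883) = 1, so one solution is u = 1643·8 = 13144, v = -1883·8 = -15064.
Solutions in u differ by 4840/1 = 4840; the one in [0, 4840) is 13144 mod 4840 = 3464.

3464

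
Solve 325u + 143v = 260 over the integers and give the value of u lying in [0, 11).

Reduce mod 143: 325u ≡ 260 (mod 143). With g = gcd(325, 143) = 13 dividing 260, divide through: 25u ≡ 20 (mod 11).
Since gcd(25, 11) = 1, u ≡ 20·(25)⁻¹ ≡ 3 (mod 11). Smallest non-negative: 3.

3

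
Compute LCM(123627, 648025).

1634967075

123627 = 3 · 7² · 29²; 648025 = 5² · 7² · 23²
max exponents: 3 · 5² · 7² · 23² · 29² = 1634967075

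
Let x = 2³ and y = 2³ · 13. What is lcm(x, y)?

max exponent per prime: 2³ · 13 = 104

104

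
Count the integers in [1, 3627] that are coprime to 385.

2261

Prime factors of 385: 5, 7, 11. Count integers ≤ 3627 divisible by none of them.
By inclusion–exclusion: 3627 − ⌊3627/5⌋ − ⌊3627/7⌋ − ⌊3627/11⌋ + ⌊3627/35⌋ + ⌊3627/55⌋ + ⌊3627/77⌋ − ⌊3627/385⌋ = 2261.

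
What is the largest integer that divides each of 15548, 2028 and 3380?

15548 = 2² · 13² · 23; 2028 = 2² · 3 · 13²; 3380 = 2² · 5 · 13²
gcd takes min exponent of each prime: 2² · 13² = 676

676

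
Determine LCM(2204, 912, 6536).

2204 = 2² · 19 · 29; 912 = 2⁴ · 3 · 19; 6536 = 2³ · 19 · 43
lcm takes max exponent of each prime: 2⁴ · 3 · 19 · 29 · 43 = 1137264

1137264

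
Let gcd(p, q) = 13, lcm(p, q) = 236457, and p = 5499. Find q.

559

Using pq = gcd(p,q)·lcm(p,q) = 13·236457 = 3073941, we get q = 3073941/5499 = 559.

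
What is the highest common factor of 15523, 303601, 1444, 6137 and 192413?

gcd(15523, 303601): 303601 = 19·15523 + 8664; 15523 = 1·8664 + 6859; 8664 = 1·6859 + 1805; 6859 = 3·1805 + 1444; 1805 = 1·1444 + 361; 1444 = 4·361 + 0 → 361
gcd(361, 1444): 1444 = 4·361 + 0 → 361
gcd(361, 6137): 6137 = 17·361 + 0 → 361
gcd(361, 192413): 192413 = 533·361 + 0 → 361

361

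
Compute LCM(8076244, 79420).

14577620420

8076244 = 2² · 11 · 31² · 191; 79420 = 2² · 5 · 11 · 19²
max exponents: 2² · 5 · 11 · 19² · 31² · 191 = 14577620420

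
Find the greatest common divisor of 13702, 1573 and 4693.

13

gcd(13702, 1573): 13702 = 8·1573 + 1118; 1573 = 1·1118 + 455; 1118 = 2·455 + 208; 455 = 2·208 + 39; 208 = 5·39 + 13; 39 = 3·13 + 0 → 13
gcd(13, 4693): 4693 = 361·13 + 0 → 13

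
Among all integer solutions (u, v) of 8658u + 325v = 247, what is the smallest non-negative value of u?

9

Euclid: 8658 = 26·325 + 208; 325 = 1·208 + 117; 208 = 1·117 + 91; 117 = 1·91 + 26; 91 = 3·26 + 13; 26 = 2·13 + 0 → gcd = 13; 247 = 13·19.
Back-substitution yields 8658·(11) + 325·(-293) = 13, so one solution is u = 11·19 = 209, v = -293·19 = -5567.
Solutions in u differ by 325/13 = 25; the one in [0, 25) is 209 mod 25 = 9.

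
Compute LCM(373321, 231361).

511076449

373321 = 13² · 47²; 231361 = 13² · 37²
max exponents: 13² · 37² · 47² = 511076449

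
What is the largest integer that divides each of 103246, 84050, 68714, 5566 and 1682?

gcd(103246, 84050): 103246 = 1·84050 + 19196; 84050 = 4·19196 + 7266; 19196 = 2·7266 + 4664; 7266 = 1·4664 + 2602; 4664 = 1·2602 + 2062; 2602 = 1·2062 + 540; 2062 = 3·540 + 442; 540 = 1·442 + 98; 442 = 4·98 + 50; 98 = 1·50 + 48; 50 = 1·48 + 2; 48 = 24·2 + 0 → 2
gcd(2, 68714): 68714 = 34357·2 + 0 → 2
gcd(2, 5566): 5566 = 2783·2 + 0 → 2
gcd(2, 1682): 1682 = 841·2 + 0 → 2

2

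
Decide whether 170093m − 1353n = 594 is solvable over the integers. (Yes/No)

Yes

By Bézout, 170093m − 1353n = 594 has integer solutions iff gcd(170093, 1353) | 594.
Euclid: 170093 = 125·1353 + 968; 1353 = 1·968 + 385; 968 = 2·385 + 198; 385 = 1·198 + 187; 198 = 1·187 + 11; 187 = 17·11 + 0. gcd = 11; 594 mod 11 = 0. Yes.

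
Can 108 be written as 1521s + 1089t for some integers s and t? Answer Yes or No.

By Bézout, 1521s + 1089t = 108 has integer solutions iff gcd(1521, 1089) | 108.
Euclid: 1521 = 1·1089 + 432; 1089 = 2·432 + 225; 432 = 1·225 + 207; 225 = 1·207 + 18; 207 = 11·18 + 9; 18 = 2·9 + 0. gcd = 9; 108 mod 9 = 0. Yes.

Yes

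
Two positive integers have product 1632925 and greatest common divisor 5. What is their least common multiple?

For any two positive integers, gcd × lcm equals their product. Hence lcm = 1632925 / 5 = 326585.

326585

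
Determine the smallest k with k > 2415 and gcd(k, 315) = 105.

Multiples of 105 above 2415: 105·24, 105·25, … . Need the cofactor coprime to 315/105 = 3.
Checking s = 24, 25, … the first with gcd(s, 3) = 1 is s = 25, giving 2625.

2625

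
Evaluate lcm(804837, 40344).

10823447976

gcd first: 804837 = 19·40344 + 38301; 40344 = 1·38301 + 2043; 38301 = 18·2043 + 1527; 2043 = 1·1527 + 516; 1527 = 2·516 + 495; 516 = 1·495 + 21; 495 = 23·21 + 12; 21 = 1·12 + 9; 12 = 1·9 + 3; 9 = 3·3 + 0 → gcd = 3
lcm = 804837·40344/gcd = 32470343928/3 = 10823447976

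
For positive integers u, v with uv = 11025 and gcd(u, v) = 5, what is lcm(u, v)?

Since gcd(u,v)·lcm(u,v) = uv, lcm = 11025/5 = 2205.

2205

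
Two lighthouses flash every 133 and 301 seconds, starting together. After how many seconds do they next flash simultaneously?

gcd first: 301 = 2·133 + 35; 133 = 3·35 + 28; 35 = 1·28 + 7; 28 = 4·7 + 0 → gcd = 7
lcm = 133·301/gcd = 40033/7 = 5719

5719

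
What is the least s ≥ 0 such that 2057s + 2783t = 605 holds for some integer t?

Euclid: 2783 = 1·2057 + 726; 2057 = 2·726 + 605; 726 = 1·605 + 121; 605 = 5·121 + 0 → gcd = 121; 605 = 121·5.
Back-substitution yields 2057·(-4) + 2783·(3) = 121, so one solution is s = -4·5 = -20, t = 3·5 = 15.
Solutions in s differ by 2783/121 = 23; the one in [0, 23) is -20 mod 23 = 3.

3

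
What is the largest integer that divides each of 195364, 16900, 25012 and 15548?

676

195364 = 2² · 13² · 17²; 16900 = 2² · 5² · 13²; 25012 = 2² · 13² · 37; 15548 = 2² · 13² · 23
gcd takes min exponent of each prime: 2² · 13² = 676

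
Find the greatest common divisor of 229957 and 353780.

17689

Euclid: 353780 = 1·229957 + 123823; 229957 = 1·123823 + 106134; 123823 = 1·106134 + 17689; 106134 = 6·17689 + 0. Last nonzero remainder: 17689.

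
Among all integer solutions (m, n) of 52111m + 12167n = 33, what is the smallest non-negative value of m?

8824

Euclid: 52111 = 4·12167 + 3443; 12167 = 3·3443 + 1838; 3443 = 1·1838 + 1605; 1838 = 1·1605 + 233; 1605 = 6·233 + 207; 233 = 1·207 + 26; 207 = 7·26 + 25; 26 = 1·25 + 1; 25 = 25·1 + 0 → gcd = 1; 33 = 1·33.
Back-substitution yields 52111·(-470) + 12167·(2013) = 1, so one solution is m = -470·33 = -15510, n = 2013·33 = 66429.
Solutions in m differ by 12167/1 = 12167; the one in [0, 12167) is -15510 mod 12167 = 8824.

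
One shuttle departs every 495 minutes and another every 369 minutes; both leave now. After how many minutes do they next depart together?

20295

495 = 3² · 5 · 11; 369 = 3² · 41
max exponents: 3² · 5 · 11 · 41 = 20295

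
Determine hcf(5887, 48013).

Euclid: 48013 = 8·5887 + 917; 5887 = 6·917 + 385; 917 = 2·385 + 147; 385 = 2·147 + 91; 147 = 1·91 + 56; 91 = 1·56 + 35; 56 = 1·35 + 21; 35 = 1·21 + 14; 21 = 1·14 + 7; 14 = 2·7 + 0. Last nonzero remainder: 7.

7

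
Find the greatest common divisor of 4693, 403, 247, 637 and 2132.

13

gcd(4693, 403): 4693 = 11·403 + 260; 403 = 1·260 + 143; 260 = 1·143 + 117; 143 = 1·117 + 26; 117 = 4·26 + 13; 26 = 2·13 + 0 → 13
gcd(13, 247): 247 = 19·13 + 0 → 13
gcd(13, 637): 637 = 49·13 + 0 → 13
gcd(13, 2132): 2132 = 164·13 + 0 → 13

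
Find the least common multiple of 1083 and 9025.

gcd first: 9025 = 8·1083 + 361; 1083 = 3·361 + 0 → gcd = 361
lcm = 1083·9025/gcd = 9774075/361 = 27075

27075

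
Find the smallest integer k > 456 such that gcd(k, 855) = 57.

627

855 = 57·15. Any k with gcd(k, 855) = 57 is a multiple of 57, say 57s, with s coprime to 15.
Need s > 456/57, so s ≥ 9. First s ≥ 9 with gcd(s, 15) = 1 is s = 11. Thus k = 57·11 = 627.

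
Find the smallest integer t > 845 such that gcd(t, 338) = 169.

1183

Multiples of 169 above 845: 169·6, 169·7, … . Need the cofactor coprime to 338/169 = 2.
Checking s = 6, 7, … the first with gcd(s, 2) = 1 is s = 7, giving 1183.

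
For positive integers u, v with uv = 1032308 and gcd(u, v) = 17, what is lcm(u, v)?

60724

Since gcd(u,v)·lcm(u,v) = uv, lcm = 1032308/17 = 60724.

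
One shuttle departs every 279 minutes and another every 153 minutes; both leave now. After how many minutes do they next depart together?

gcd first: 279 = 1·153 + 126; 153 = 1·126 + 27; 126 = 4·27 + 18; 27 = 1·18 + 9; 18 = 2·9 + 0 → gcd = 9
lcm = 279·153/gcd = 42687/9 = 4743

4743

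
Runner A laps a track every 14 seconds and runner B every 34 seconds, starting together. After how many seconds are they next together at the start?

238

gcd first: 34 = 2·14 + 6; 14 = 2·6 + 2; 6 = 3·2 + 0 → gcd = 2
lcm = 14·34/gcd = 476/2 = 238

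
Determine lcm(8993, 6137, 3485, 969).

1996580895

8993 = 17 · 23²; 6137 = 17 · 19²; 3485 = 5 · 17 · 41; 969 = 3 · 17 · 19
lcm takes max exponent of each prime: 3 · 5 · 17 · 19² · 23² · 41 = 1996580895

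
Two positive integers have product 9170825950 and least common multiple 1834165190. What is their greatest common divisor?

5

From gcd × lcm = pq: gcd = 9170825950 / 1834165190 = 5.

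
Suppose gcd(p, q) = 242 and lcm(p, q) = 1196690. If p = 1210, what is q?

Using pq = gcd(p,q)·lcm(p,q) = 242·1196690 = 289598980, we get q = 289598980/1210 = 239338.

239338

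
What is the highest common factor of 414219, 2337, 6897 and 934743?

57

414219 = 3 · 13² · 19 · 43; 2337 = 3 · 19 · 41; 6897 = 3 · 11² · 19; 934743 = 3 · 19 · 23² · 31
gcd takes min exponent of each prime: 3 · 19 = 57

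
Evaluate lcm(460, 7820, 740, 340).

289340

460 = 2² · 5 · 23; 7820 = 2² · 5 · 17 · 23; 740 = 2² · 5 · 37; 340 = 2² · 5 · 17
lcm takes max exponent of each prime: 2² · 5 · 17 · 23 · 37 = 289340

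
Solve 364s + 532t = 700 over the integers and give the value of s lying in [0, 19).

Euclid: 532 = 1·364 + 168; 364 = 2·168 + 28; 168 = 6·28 + 0 → gcd = 28; 700 = 28·25.
Back-substitution yields 364·(3) + 532·(-2) = 28, so one solution is s = 3·25 = 75, t = -2·25 = -50.
Solutions in s differ by 532/28 = 19; the one in [0, 19) is 75 mod 19 = 18.

18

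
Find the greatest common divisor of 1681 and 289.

1681 = 41²
289 = 17²
Common: 1 = 1

1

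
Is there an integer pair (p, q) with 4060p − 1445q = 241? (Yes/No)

No

gcd(4060, 1445): 4060 = 2·1445 + 1170; 1445 = 1·1170 + 275; 1170 = 4·275 + 70; 275 = 3·70 + 65; 70 = 1·65 + 5; 65 = 13·5 + 0 → 5
5 does not divide 241, so a solution does not exist.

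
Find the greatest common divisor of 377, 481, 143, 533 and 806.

13

gcd(377, 481): 481 = 1·377 + 104; 377 = 3·104 + 65; 104 = 1·65 + 39; 65 = 1·39 + 26; 39 = 1·26 + 13; 26 = 2·13 + 0 → 13
gcd(13, 143): 143 = 11·13 + 0 → 13
gcd(13, 533): 533 = 41·13 + 0 → 13
gcd(13, 806): 806 = 62·13 + 0 → 13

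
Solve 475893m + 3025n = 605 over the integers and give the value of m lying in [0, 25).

10

gcd(475893, 3025) = 121 (Euclid: 475893 = 157·3025 + 968; 3025 = 3·968 + 121; 968 = 8·121 + 0), and 121 | 605.
Extended Euclid: 475893·(-3) + 3025·(472) = 121. Scale by 5: m₀ = -15.
General solution m = m₀ + 25t; reducing mod 25 gives m = 10 (and n = -1573).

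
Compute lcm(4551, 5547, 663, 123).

4551 = 3 · 37 · 41; 5547 = 3 · 43²; 663 = 3 · 13 · 17; 123 = 3 · 41
lcm takes max exponent of each prime: 3 · 13 · 17 · 37 · 41 · 43² = 1859670579

1859670579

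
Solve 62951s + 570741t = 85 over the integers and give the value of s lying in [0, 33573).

12965

gcd(62951, 570741) = 17 (Euclid: 570741 = 9·62951 + 4182; 62951 = 15·4182 + 221; 4182 = 18·221 + 204; 221 = 1·204 + 17; 204 = 12·17 + 0), and 17 | 85.
Extended Euclid: 62951·(2593) + 570741·(-286) = 17. Scale by 5: s₀ = 12965.
General solution s = s₀ + 33573k; reducing mod 33573 gives s = 12965 (and t = -1430).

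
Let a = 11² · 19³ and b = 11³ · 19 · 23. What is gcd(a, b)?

min exponent per shared prime: 11² · 19 = 2299

2299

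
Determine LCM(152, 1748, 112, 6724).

82274864

lcm(152, 1748) = 152·1748/gcd = 265696/76 = 3496
lcm(3496, 112) = 3496·112/gcd = 391552/8 = 48944
lcm(48944, 6724) = 48944·6724/gcd = 329099456/4 = 82274864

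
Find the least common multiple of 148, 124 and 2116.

2427052

148 = 2² · 37; 124 = 2² · 31; 2116 = 2² · 23²
lcm takes max exponent of each prime: 2² · 23² · 31 · 37 = 2427052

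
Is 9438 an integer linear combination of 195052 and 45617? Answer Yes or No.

gcd(195052, 45617): 195052 = 4·45617 + 12584; 45617 = 3·12584 + 7865; 12584 = 1·7865 + 4719; 7865 = 1·4719 + 3146; 4719 = 1·3146 + 1573; 3146 = 2·1573 + 0 → 1573
1573 divides 9438, so a solution exists.

Yes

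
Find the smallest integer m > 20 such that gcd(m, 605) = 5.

gcd(m, 605) = 5 forces 5 | m; write m = 5s. Then gcd(5s, 5·121) = 5·gcd(s, 121), so need gcd(s, 121) = 1.
5s > 20 gives s ≥ 5. The least s ≥ 5 coprime to 121 is 5, so m = 5·5 = 25.

25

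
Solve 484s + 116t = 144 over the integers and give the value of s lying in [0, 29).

13

gcd(484, 116) = 4 (Euclid: 484 = 4·116 + 20; 116 = 5·20 + 16; 20 = 1·16 + 4; 16 = 4·4 + 0), and 4 | 144.
Extended Euclid: 484·(6) + 116·(-25) = 4. Scale by 36: s₀ = 216.
General solution s = s₀ + 29k; reducing mod 29 gives s = 13 (and t = -53).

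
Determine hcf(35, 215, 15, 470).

35 = 5 · 7; 215 = 5 · 43; 15 = 3 · 5; 470 = 2 · 5 · 47
gcd takes min exponent of each prime: 5 = 5

5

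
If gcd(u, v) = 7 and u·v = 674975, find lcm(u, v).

96425

For any two positive integers, gcd × lcm equals their product. Hence lcm = 674975 / 7 = 96425.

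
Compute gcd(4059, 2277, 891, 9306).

4059 = 3² · 11 · 41; 2277 = 3² · 11 · 23; 891 = 3⁴ · 11; 9306 = 2 · 3² · 11 · 47
gcd takes min exponent of each prime: 3² · 11 = 99

99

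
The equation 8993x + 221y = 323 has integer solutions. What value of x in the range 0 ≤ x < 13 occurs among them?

gcd(8993, 221) = 17 (Euclid: 8993 = 40·221 + 153; 221 = 1·153 + 68; 153 = 2·68 + 17; 68 = 4·17 + 0), and 17 | 323.
Extended Euclid: 8993·(3) + 221·(-122) = 17. Scale by 19: x₀ = 57.
General solution x = x₀ + 13t; reducing mod 13 gives x = 5 (and y = -202).

5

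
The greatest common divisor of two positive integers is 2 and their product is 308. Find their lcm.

154

For any two positive integers, gcd × lcm equals their product. Hence lcm = 308 / 2 = 154.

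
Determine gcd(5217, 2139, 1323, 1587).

3

gcd(5217, 2139): 5217 = 2·2139 + 939; 2139 = 2·939 + 261; 939 = 3·261 + 156; 261 = 1·156 + 105; 156 = 1·105 + 51; 105 = 2·51 + 3; 51 = 17·3 + 0 → 3
gcd(3, 1323): 1323 = 441·3 + 0 → 3
gcd(3, 1587): 1587 = 529·3 + 0 → 3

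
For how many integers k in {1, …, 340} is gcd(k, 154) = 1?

133

154 = 2·7·11. Inclusion–exclusion on these primes:
340 − ⌊340/2⌋ − ⌊340/7⌋ − ⌊340/11⌋ + ⌊340/14⌋ + ⌊340/22⌋ + ⌊340/77⌋ − ⌊340/154⌋ = 133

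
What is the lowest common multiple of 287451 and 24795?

gcd first: 287451 = 11·24795 + 14706; 24795 = 1·14706 + 10089; 14706 = 1·10089 + 4617; 10089 = 2·4617 + 855; 4617 = 5·855 + 342; 855 = 2·342 + 171; 342 = 2·171 + 0 → gcd = 171
lcm = 287451·24795/gcd = 7127347545/171 = 41680395

41680395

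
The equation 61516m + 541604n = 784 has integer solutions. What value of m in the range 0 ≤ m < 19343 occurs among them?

1620

Euclid: 541604 = 8·61516 + 49476; 61516 = 1·49476 + 12040; 49476 = 4·12040 + 1316; 12040 = 9·1316 + 196; 1316 = 6·196 + 140; 196 = 1·140 + 56; 140 = 2·56 + 28; 56 = 2·28 + 0 → gcd = 28; 784 = 28·28.
Back-substitution yields 61516·(-8232) + 541604·(935) = 28, so one solution is m = -8232·28 = -230496, n = 935·28 = 26180.
Solutions in m differ by 541604/28 = 19343; the one in [0, 19343) is -230496 mod 19343 = 1620.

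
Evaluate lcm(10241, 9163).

10241 = 7² · 11 · 19; 9163 = 7² · 11 · 17
max exponents: 7² · 11 · 17 · 19 = 174097

174097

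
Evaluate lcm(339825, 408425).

339825 = 3 · 5² · 23 · 197; 408425 = 5² · 17 · 31²
max exponents: 3 · 5² · 17 · 23 · 31² · 197 = 5551721025

5551721025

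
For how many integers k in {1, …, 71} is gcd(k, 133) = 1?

58

133 = 7·19. Inclusion–exclusion on these primes:
71 − ⌊71/7⌋ − ⌊71/19⌋ + ⌊71/133⌋ = 58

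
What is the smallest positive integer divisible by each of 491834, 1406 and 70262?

18197858

lcm(491834, 1406) = 491834·1406/gcd = 691518604/38 = 18197858
lcm(18197858, 70262) = 18197858·70262/gcd = 1278617898796/70262 = 18197858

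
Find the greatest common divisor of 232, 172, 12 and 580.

232 = 2³ · 29; 172 = 2² · 43; 12 = 2² · 3; 580 = 2² · 5 · 29
gcd takes min exponent of each prime: 2² = 4

4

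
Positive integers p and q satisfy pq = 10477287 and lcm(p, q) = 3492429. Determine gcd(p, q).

From gcd × lcm = pq: gcd = 10477287 / 3492429 = 3.

3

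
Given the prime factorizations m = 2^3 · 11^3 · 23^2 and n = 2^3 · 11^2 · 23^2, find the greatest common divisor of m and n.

min exponent per shared prime: 2^3 · 11^2 · 23^2 = 512072

512072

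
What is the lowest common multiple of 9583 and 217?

297073

gcd first: 9583 = 44·217 + 35; 217 = 6·35 + 7; 35 = 5·7 + 0 → gcd = 7
lcm = 9583·217/gcd = 2079511/7 = 297073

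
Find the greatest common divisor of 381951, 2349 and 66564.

9

381951 = 3² · 31 · 37²; 2349 = 3⁴ · 29; 66564 = 2² · 3² · 43²
gcd takes min exponent of each prime: 3² = 9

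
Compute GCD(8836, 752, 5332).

gcd(8836, 752): 8836 = 11·752 + 564; 752 = 1·564 + 188; 564 = 3·188 + 0 → 188
gcd(188, 5332): 5332 = 28·188 + 68; 188 = 2·68 + 52; 68 = 1·52 + 16; 52 = 3·16 + 4; 16 = 4·4 + 0 → 4

4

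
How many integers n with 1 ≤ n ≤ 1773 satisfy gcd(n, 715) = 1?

1191

715 = 5·11·13. Inclusion–exclusion on these primes:
1773 − ⌊1773/5⌋ − ⌊1773/11⌋ − ⌊1773/13⌋ + ⌊1773/55⌋ + ⌊1773/65⌋ + ⌊1773/143⌋ − ⌊1773/715⌋ = 1191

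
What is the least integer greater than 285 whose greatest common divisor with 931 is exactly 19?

Multiples of 19 above 285: 19·16, 19·17, … . Need the cofactor coprime to 931/19 = 49.
Checking s = 16, 17, … the first with gcd(s, 49) = 1 is s = 16, giving 304.

304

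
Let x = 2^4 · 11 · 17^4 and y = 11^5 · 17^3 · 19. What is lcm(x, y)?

max exponent per prime: 2^4 · 11^5 · 17^4 · 19 = 4089146733584

4089146733584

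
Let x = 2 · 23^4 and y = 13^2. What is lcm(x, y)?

94586258

max exponent per prime: 2 · 13^2 · 23^4 = 94586258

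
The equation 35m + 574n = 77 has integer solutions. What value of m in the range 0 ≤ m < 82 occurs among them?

35

gcd(35, 574) = 7 (Euclid: 574 = 16·35 + 14; 35 = 2·14 + 7; 14 = 2·7 + 0), and 7 | 77.
Extended Euclid: 35·(33) + 574·(-2) = 7. Scale by 11: m₀ = 363.
General solution m = m₀ + 82t; reducing mod 82 gives m = 35 (and n = -2).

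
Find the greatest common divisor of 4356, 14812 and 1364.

4

4356 = 2² · 3² · 11²; 14812 = 2² · 7 · 23²; 1364 = 2² · 11 · 31
gcd takes min exponent of each prime: 2² = 4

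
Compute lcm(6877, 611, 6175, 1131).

6877 = 13 · 23²; 611 = 13 · 47; 6175 = 5² · 13 · 19; 1131 = 3 · 13 · 29
lcm takes max exponent of each prime: 3 · 5² · 13 · 19 · 23² · 29 · 47 = 13357025175

13357025175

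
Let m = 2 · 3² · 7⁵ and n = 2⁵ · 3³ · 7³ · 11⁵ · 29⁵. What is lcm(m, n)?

47968634725977363552

max exponent per prime: 2⁵ · 3³ · 7⁵ · 11⁵ · 29⁵ = 47968634725977363552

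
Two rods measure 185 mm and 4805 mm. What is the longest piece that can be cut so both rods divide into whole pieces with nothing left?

185 = 5 · 37
4805 = 5 · 31²
Common: 5 = 5

5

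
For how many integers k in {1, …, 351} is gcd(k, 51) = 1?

220

Prime factors of 51: 3, 17. Count integers ≤ 351 divisible by none of them.
By inclusion–exclusion: 351 − ⌊351/3⌋ − ⌊351/17⌋ + ⌊351/51⌋ = 220.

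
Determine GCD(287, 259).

7

287 = 7 · 41
259 = 7 · 37
Common: 7 = 7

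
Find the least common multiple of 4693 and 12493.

4509973

4693 = 13 · 19²; 12493 = 13 · 31²
max exponents: 13 · 19² · 31² = 4509973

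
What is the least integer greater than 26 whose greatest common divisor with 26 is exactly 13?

gcd(a, 26) = 13 forces 13 | a; write a = 13s. Then gcd(13s, 13·2) = 13·gcd(s, 2), so need gcd(s, 2) = 1.
13s > 26 gives s ≥ 3. The least s ≥ 3 coprime to 2 is 3, so a = 13·3 = 39.

39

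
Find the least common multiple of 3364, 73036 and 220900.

lcm(3364, 73036) = 3364·73036/gcd = 245693104/4 = 61423276
lcm(61423276, 220900) = 61423276·220900/gcd = 13568401668400/4 = 3392100417100

3392100417100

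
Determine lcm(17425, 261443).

17425 = 5² · 17 · 41; 261443 = 7 · 13³ · 17
max exponents: 5² · 7 · 13³ · 17 · 41 = 267979075

267979075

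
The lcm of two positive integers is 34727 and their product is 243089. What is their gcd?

7

gcd·lcm = product, so gcd = 243089/34727 = 7.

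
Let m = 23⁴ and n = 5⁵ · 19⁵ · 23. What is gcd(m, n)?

min exponent per shared prime: 23 = 23

23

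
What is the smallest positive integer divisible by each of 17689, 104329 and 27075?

383409075

17689 = 7² · 19²; 104329 = 17² · 19²; 27075 = 3 · 5² · 19²
lcm takes max exponent of each prime: 3 · 5² · 7² · 17² · 19² = 383409075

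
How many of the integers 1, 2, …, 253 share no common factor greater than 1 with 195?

Prime factors of 195: 3, 5, 13. Count integers ≤ 253 divisible by none of them.
By inclusion–exclusion: 253 − ⌊253/3⌋ − ⌊253/5⌋ − ⌊253/13⌋ + ⌊253/15⌋ + ⌊253/39⌋ + ⌊253/65⌋ − ⌊253/195⌋ = 124.

124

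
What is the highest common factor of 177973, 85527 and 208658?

17

177973 = 17 · 19² · 29; 85527 = 3² · 13 · 17 · 43; 208658 = 2 · 17² · 19²
gcd takes min exponent of each prime: 17 = 17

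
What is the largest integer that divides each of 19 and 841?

1

Euclid: 841 = 44·19 + 5; 19 = 3·5 + 4; 5 = 1·4 + 1; 4 = 4·1 + 0. Last nonzero remainder: 1.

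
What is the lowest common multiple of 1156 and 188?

1156 = 2² · 17²; 188 = 2² · 47
max exponents: 2² · 17² · 47 = 54332

54332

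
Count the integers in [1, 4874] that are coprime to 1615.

Prime factors of 1615: 5, 17, 19. Count integers ≤ 4874 divisible by none of them.
By inclusion–exclusion: 4874 − ⌊4874/5⌋ − ⌊4874/17⌋ − ⌊4874/19⌋ + ⌊4874/85⌋ + ⌊4874/95⌋ + ⌊4874/323⌋ − ⌊4874/1615⌋ = 3478.

3478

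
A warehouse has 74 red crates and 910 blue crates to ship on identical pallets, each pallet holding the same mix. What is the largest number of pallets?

74 = 2 · 37
910 = 2 · 5 · 7 · 13
Common: 2 = 2

2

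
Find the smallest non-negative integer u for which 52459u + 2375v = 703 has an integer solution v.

Reduce mod 2375: 52459u ≡ 703 (mod 2375). With g = gcd(52459, 2375) = 19 dividing 703, divide through: 2761u ≡ 37 (mod 125).
Since gcd(2761, 125) = 1, u ≡ 37·(2761)⁻¹ ≡ 117 (mod 125). Smallest non-negative: 117.

117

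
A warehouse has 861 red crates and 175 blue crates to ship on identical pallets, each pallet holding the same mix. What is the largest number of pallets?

861 = 3 · 7 · 41
175 = 5² · 7
Common: 7 = 7

7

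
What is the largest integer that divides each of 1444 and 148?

4

1444 = 2² · 19²
148 = 2² · 37
Common: 2² = 4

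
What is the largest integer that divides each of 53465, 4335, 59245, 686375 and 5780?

1445

gcd(53465, 4335): 53465 = 12·4335 + 1445; 4335 = 3·1445 + 0 → 1445
gcd(1445, 59245): 59245 = 41·1445 + 0 → 1445
gcd(1445, 686375): 686375 = 475·1445 + 0 → 1445
gcd(1445, 5780): 5780 = 4·1445 + 0 → 1445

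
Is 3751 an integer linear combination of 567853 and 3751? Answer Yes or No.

By Bézout, 567853s + 3751t = 3751 has integer solutions iff gcd(567853, 3751) | 3751.
Euclid: 567853 = 151·3751 + 1452; 3751 = 2·1452 + 847; 1452 = 1·847 + 605; 847 = 1·605 + 242; 605 = 2·242 + 121; 242 = 2·121 + 0. gcd = 121; 3751 mod 121 = 0. Yes.

Yes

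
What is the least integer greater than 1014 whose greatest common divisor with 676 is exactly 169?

1183

676 = 169·4. Any t with gcd(t, 676) = 169 is a multiple of 169, say 169s, with s coprime to 4.
Need s > 1014/169, so s ≥ 7. First s ≥ 7 with gcd(s, 4) = 1 is s = 7. Thus t = 169·7 = 1183.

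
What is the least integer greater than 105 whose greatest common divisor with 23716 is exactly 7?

23716 = 7·3388. Any t with gcd(t, 23716) = 7 is a multiple of 7, say 7s, with s coprime to 3388.
Need s > 105/7, so s ≥ 16. First s ≥ 16 with gcd(s, 3388) = 1 is s = 17. Thus t = 7·17 = 119.

119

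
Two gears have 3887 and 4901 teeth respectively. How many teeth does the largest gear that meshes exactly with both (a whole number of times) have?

3887 = 13² · 23
4901 = 13² · 29
Common: 13² = 169

169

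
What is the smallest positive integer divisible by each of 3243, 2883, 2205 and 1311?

3243 = 3 · 23 · 47; 2883 = 3 · 31²; 2205 = 3² · 5 · 7²; 1311 = 3 · 19 · 23
lcm takes max exponent of each prime: 3² · 5 · 7² · 19 · 23 · 31² · 47 = 43522243695

43522243695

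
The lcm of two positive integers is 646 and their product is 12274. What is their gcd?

From gcd × lcm = ab: gcd = 12274 / 646 = 19.

19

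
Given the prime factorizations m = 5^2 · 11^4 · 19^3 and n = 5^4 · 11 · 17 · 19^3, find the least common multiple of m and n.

max exponent per prime: 5^4 · 11^4 · 17 · 19^3 = 1066990326875

1066990326875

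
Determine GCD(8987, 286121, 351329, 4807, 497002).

209

8987 = 11 · 19 · 43; 286121 = 11 · 19 · 37²; 351329 = 11 · 19 · 41²; 4807 = 11 · 19 · 23; 497002 = 2 · 11 · 19 · 29 · 41
gcd takes min exponent of each prime: 11 · 19 = 209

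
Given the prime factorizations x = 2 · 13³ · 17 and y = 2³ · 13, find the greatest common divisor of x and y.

min exponent per shared prime: 2 · 13 = 26

26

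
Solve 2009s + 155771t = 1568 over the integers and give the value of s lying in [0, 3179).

466

Euclid: 155771 = 77·2009 + 1078; 2009 = 1·1078 + 931; 1078 = 1·931 + 147; 931 = 6·147 + 49; 147 = 3·49 + 0 → gcd = 49; 1568 = 49·32.
Back-substitution yields 2009·(1008) + 155771·(-13) = 49, so one solution is s = 1008·32 = 32256, t = -13·32 = -416.
Solutions in s differ by 155771/49 = 3179; the one in [0, 3179) is 32256 mod 3179 = 466.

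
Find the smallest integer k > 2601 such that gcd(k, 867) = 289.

867 = 289·3. Any k with gcd(k, 867) = 289 is a multiple of 289, say 289s, with s coprime to 3.
Need s > 2601/289, so s ≥ 10. First s ≥ 10 with gcd(s, 3) = 1 is s = 10. Thus k = 289·10 = 2890.

2890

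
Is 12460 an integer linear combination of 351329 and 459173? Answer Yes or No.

By Bézout, 351329m + 459173n = 12460 has integer solutions iff gcd(351329, 459173) | 12460.
Euclid: 459173 = 1·351329 + 107844; 351329 = 3·107844 + 27797; 107844 = 3·27797 + 24453; 27797 = 1·24453 + 3344; 24453 = 7·3344 + 1045; 3344 = 3·1045 + 209; 1045 = 5·209 + 0. gcd = 209; 12460 mod 209 = 129. No.

No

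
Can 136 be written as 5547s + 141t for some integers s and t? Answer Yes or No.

gcd(5547, 141): 5547 = 39·141 + 48; 141 = 2·48 + 45; 48 = 1·45 + 3; 45 = 15·3 + 0 → 3
3 does not divide 136, so a solution does not exist.

No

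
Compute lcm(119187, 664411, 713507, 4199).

119187 = 3² · 17 · 19 · 41; 664411 = 11² · 17² · 19; 713507 = 17 · 19 · 47²; 4199 = 13 · 17 · 19
lcm takes max exponent of each prime: 3² · 11² · 13 · 17² · 19 · 41 · 47² = 7040479663503

7040479663503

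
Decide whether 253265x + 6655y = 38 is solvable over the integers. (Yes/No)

No

gcd(253265, 6655): 253265 = 38·6655 + 375; 6655 = 17·375 + 280; 375 = 1·280 + 95; 280 = 2·95 + 90; 95 = 1·90 + 5; 90 = 18·5 + 0 → 5
5 does not divide 38, so a solution does not exist.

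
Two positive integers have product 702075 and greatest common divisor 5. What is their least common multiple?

140415

Since gcd(u,v)·lcm(u,v) = uv, lcm = 702075/5 = 140415.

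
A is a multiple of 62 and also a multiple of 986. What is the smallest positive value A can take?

30566

gcd first: 986 = 15·62 + 56; 62 = 1·56 + 6; 56 = 9·6 + 2; 6 = 3·2 + 0 → gcd = 2
lcm = 62·986/gcd = 61132/2 = 30566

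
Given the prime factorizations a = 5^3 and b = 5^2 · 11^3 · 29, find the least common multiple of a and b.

max exponent per prime: 5^3 · 11^3 · 29 = 4824875

4824875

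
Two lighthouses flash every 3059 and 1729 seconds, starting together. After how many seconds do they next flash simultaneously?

39767

3059 = 7 · 19 · 23; 1729 = 7 · 13 · 19
max exponents: 7 · 13 · 19 · 23 = 39767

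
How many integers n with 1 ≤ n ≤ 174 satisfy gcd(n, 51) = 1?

Prime factors of 51: 3, 17. Count integers ≤ 174 divisible by none of them.
By inclusion–exclusion: 174 − ⌊174/3⌋ − ⌊174/17⌋ + ⌊174/51⌋ = 109.

109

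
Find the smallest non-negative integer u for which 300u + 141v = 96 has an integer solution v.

21

gcd(300, 141) = 3 (Euclid: 300 = 2·141 + 18; 141 = 7·18 + 15; 18 = 1·15 + 3; 15 = 5·3 + 0), and 3 | 96.
Extended Euclid: 300·(8) + 141·(-17) = 3. Scale by 32: u₀ = 256.
General solution u = u₀ + 47t; reducing mod 47 gives u = 21 (and v = -44).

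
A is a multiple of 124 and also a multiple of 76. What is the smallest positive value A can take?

2356

gcd first: 124 = 1·76 + 48; 76 = 1·48 + 28; 48 = 1·28 + 20; 28 = 1·20 + 8; 20 = 2·8 + 4; 8 = 2·4 + 0 → gcd = 4
lcm = 124·76/gcd = 9424/4 = 2356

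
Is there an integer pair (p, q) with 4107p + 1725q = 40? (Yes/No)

No

gcd(4107, 1725): 4107 = 2·1725 + 657; 1725 = 2·657 + 411; 657 = 1·411 + 246; 411 = 1·246 + 165; 246 = 1·165 + 81; 165 = 2·81 + 3; 81 = 27·3 + 0 → 3
3 does not divide 40, so a solution does not exist.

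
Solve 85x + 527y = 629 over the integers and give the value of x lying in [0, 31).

26

Reduce mod 527: 85x ≡ 629 (mod 527). With g = gcd(85, 527) = 17 dividing 629, divide through: 5x ≡ 37 (mod 31).
Since gcd(5, 31) = 1, x ≡ 37·(5)⁻¹ ≡ 26 (mod 31). Smallest non-negative: 26.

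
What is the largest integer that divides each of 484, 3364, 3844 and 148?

484 = 2² · 11²; 3364 = 2² · 29²; 3844 = 2² · 31²; 148 = 2² · 37
gcd takes min exponent of each prime: 2² = 4

4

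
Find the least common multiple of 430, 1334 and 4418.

430 = 2 · 5 · 43; 1334 = 2 · 23 · 29; 4418 = 2 · 47²
lcm takes max exponent of each prime: 2 · 5 · 23 · 29 · 43 · 47² = 633563290

633563290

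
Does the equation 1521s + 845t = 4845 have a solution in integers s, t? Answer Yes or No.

No

gcd(1521, 845): 1521 = 1·845 + 676; 845 = 1·676 + 169; 676 = 4·169 + 0 → 169
169 does not divide 4845, so a solution does not exist.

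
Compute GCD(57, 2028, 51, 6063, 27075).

gcd(57, 2028): 2028 = 35·57 + 33; 57 = 1·33 + 24; 33 = 1·24 + 9; 24 = 2·9 + 6; 9 = 1·6 + 3; 6 = 2·3 + 0 → 3
gcd(3, 51): 51 = 17·3 + 0 → 3
gcd(3, 6063): 6063 = 2021·3 + 0 → 3
gcd(3, 27075): 27075 = 9025·3 + 0 → 3

3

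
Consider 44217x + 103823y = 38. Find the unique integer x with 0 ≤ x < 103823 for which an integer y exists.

63465

gcd(44217, 103823) = 1 (Euclid: 103823 = 2·44217 + 15389; 44217 = 2·15389 + 13439; 15389 = 1·13439 + 1950; 13439 = 6·1950 + 1739; 1950 = 1·1739 + 211; 1739 = 8·211 + 51; 211 = 4·51 + 7; 51 = 7·7 + 2; 7 = 3·2 + 1; 2 = 2·1 + 0), and 1 | 38.
Extended Euclid: 44217·(-44777) + 103823·(19070) = 1. Scale by 38: x₀ = -1701526.
General solution x = x₀ + 103823t; reducing mod 103823 gives x = 63465 (and y = -27029).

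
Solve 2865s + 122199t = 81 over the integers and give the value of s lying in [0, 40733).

23928

Reduce mod 122199: 2865s ≡ 81 (mod 122199). With g = gcd(2865, 122199) = 3 dividing 81, divide through: 955s ≡ 27 (mod 40733).
Since gcd(955, 40733) = 1, s ≡ 27·(955)⁻¹ ≡ 23928 (mod 40733). Smallest non-negative: 23928.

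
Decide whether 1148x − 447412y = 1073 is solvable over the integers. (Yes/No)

By Bézout, 1148x − 447412y = 1073 has integer solutions iff gcd(1148, 447412) | 1073.
Euclid: 447412 = 389·1148 + 840; 1148 = 1·840 + 308; 840 = 2·308 + 224; 308 = 1·224 + 84; 224 = 2·84 + 56; 84 = 1·56 + 28; 56 = 2·28 + 0. gcd = 28; 1073 mod 28 = 9. No.

No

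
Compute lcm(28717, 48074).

106195466

gcd first: 48074 = 1·28717 + 19357; 28717 = 1·19357 + 9360; 19357 = 2·9360 + 637; 9360 = 14·637 + 442; 637 = 1·442 + 195; 442 = 2·195 + 52; 195 = 3·52 + 39; 52 = 1·39 + 13; 39 = 3·13 + 0 → gcd = 13
lcm = 28717·48074/gcd = 1380541058/13 = 106195466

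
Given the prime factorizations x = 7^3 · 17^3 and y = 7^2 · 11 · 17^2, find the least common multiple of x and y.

max exponent per prime: 7^3 · 11 · 17^3 = 18536749

18536749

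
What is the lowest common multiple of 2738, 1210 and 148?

3312980

lcm(2738, 1210) = 2738·1210/gcd = 3312980/2 = 1656490
lcm(1656490, 148) = 1656490·148/gcd = 245160520/74 = 3312980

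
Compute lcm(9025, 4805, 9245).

9025 = 5² · 19²; 4805 = 5 · 31²; 9245 = 5 · 43²
lcm takes max exponent of each prime: 5² · 19² · 31² · 43² = 16036423225

16036423225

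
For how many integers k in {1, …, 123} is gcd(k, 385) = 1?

77

Prime factors of 385: 5, 7, 11. Count integers ≤ 123 divisible by none of them.
By inclusion–exclusion: 123 − ⌊123/5⌋ − ⌊123/7⌋ − ⌊123/11⌋ + ⌊123/35⌋ + ⌊123/55⌋ + ⌊123/77⌋ − ⌊123/385⌋ = 77.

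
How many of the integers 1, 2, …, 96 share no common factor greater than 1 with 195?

195 = 3·5·13. Inclusion–exclusion on these primes:
96 − ⌊96/3⌋ − ⌊96/5⌋ − ⌊96/13⌋ + ⌊96/15⌋ + ⌊96/39⌋ + ⌊96/65⌋ − ⌊96/195⌋ = 47

47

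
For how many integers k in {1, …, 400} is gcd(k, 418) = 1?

172

Prime factors of 418: 2, 11, 19. Count integers ≤ 400 divisible by none of them.
By inclusion–exclusion: 400 − ⌊400/2⌋ − ⌊400/11⌋ − ⌊400/19⌋ + ⌊400/22⌋ + ⌊400/38⌋ + ⌊400/209⌋ − ⌊400/418⌋ = 172.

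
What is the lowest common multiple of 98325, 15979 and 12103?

lcm(98325, 15979) = 98325·15979/gcd = 1571135175/19 = 82691325
lcm(82691325, 12103) = 82691325·12103/gcd = 1000813106475/19 = 52674374025

52674374025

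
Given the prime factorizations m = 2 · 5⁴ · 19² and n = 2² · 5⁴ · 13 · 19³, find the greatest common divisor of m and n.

451250

min exponent per shared prime: 2 · 5⁴ · 19² = 451250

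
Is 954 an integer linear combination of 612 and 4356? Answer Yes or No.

No

By Bézout, 612u + 4356v = 954 has integer solutions iff gcd(612, 4356) | 954.
Euclid: 4356 = 7·612 + 72; 612 = 8·72 + 36; 72 = 2·36 + 0. gcd = 36; 954 mod 36 = 18. No.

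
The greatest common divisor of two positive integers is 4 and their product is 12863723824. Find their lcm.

gcd·lcm = product, so lcm = 12863723824/4 = 3215930956.

3215930956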